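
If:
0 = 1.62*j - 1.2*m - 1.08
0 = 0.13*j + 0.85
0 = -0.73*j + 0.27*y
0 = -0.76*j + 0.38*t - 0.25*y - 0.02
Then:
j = -6.54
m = -9.73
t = -24.65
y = -17.68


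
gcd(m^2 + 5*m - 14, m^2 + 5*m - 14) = m^2 + 5*m - 14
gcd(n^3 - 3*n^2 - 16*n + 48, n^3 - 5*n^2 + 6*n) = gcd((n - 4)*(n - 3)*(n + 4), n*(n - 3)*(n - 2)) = n - 3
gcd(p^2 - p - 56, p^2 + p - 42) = p + 7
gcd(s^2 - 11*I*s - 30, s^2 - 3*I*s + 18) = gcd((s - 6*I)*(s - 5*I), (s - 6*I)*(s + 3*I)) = s - 6*I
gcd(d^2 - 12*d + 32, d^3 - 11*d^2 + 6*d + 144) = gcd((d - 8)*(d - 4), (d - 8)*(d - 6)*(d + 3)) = d - 8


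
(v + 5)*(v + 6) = v^2 + 11*v + 30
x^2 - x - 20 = (x - 5)*(x + 4)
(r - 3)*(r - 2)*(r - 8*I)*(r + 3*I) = r^4 - 5*r^3 - 5*I*r^3 + 30*r^2 + 25*I*r^2 - 120*r - 30*I*r + 144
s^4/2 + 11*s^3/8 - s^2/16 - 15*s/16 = s*(s/2 + 1/2)*(s - 3/4)*(s + 5/2)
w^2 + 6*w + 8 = (w + 2)*(w + 4)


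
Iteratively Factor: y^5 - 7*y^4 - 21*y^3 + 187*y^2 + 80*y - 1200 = (y - 5)*(y^4 - 2*y^3 - 31*y^2 + 32*y + 240) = (y - 5)^2*(y^3 + 3*y^2 - 16*y - 48) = (y - 5)^2*(y - 4)*(y^2 + 7*y + 12) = (y - 5)^2*(y - 4)*(y + 4)*(y + 3)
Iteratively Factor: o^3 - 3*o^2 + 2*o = (o - 2)*(o^2 - o) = o*(o - 2)*(o - 1)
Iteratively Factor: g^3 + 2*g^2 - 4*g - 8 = (g + 2)*(g^2 - 4) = (g - 2)*(g + 2)*(g + 2)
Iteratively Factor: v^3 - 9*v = (v - 3)*(v^2 + 3*v) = (v - 3)*(v + 3)*(v)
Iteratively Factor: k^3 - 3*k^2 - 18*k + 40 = (k - 2)*(k^2 - k - 20) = (k - 5)*(k - 2)*(k + 4)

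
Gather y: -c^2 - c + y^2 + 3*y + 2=-c^2 - c + y^2 + 3*y + 2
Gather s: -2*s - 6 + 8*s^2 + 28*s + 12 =8*s^2 + 26*s + 6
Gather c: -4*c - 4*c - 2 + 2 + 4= 4 - 8*c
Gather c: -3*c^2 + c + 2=-3*c^2 + c + 2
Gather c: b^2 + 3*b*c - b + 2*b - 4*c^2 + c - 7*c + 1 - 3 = b^2 + b - 4*c^2 + c*(3*b - 6) - 2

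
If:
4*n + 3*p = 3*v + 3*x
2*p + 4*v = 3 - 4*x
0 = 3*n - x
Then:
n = x/3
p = 1/2 - 8*x/27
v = 1/2 - 23*x/27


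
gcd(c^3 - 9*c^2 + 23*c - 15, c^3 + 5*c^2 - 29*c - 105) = c - 5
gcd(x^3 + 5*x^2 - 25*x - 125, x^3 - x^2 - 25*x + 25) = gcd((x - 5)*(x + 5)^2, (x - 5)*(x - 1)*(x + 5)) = x^2 - 25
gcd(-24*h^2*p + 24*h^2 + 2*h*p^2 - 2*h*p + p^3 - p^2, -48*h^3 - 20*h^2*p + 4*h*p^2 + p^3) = -24*h^2 + 2*h*p + p^2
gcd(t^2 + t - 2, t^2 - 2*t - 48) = 1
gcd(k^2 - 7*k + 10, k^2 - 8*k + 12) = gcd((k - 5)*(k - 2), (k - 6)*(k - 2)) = k - 2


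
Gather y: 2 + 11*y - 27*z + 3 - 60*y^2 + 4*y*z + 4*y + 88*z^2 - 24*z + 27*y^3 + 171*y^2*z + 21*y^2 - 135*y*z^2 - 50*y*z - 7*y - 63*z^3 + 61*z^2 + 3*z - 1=27*y^3 + y^2*(171*z - 39) + y*(-135*z^2 - 46*z + 8) - 63*z^3 + 149*z^2 - 48*z + 4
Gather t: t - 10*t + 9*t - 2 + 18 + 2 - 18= 0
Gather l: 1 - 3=-2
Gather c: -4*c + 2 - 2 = -4*c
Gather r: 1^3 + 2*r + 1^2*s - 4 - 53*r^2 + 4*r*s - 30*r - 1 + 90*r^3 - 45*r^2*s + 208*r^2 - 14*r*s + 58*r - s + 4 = 90*r^3 + r^2*(155 - 45*s) + r*(30 - 10*s)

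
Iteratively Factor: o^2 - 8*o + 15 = (o - 5)*(o - 3)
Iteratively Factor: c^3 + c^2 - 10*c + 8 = (c + 4)*(c^2 - 3*c + 2) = (c - 2)*(c + 4)*(c - 1)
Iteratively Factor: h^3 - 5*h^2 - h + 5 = (h + 1)*(h^2 - 6*h + 5) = (h - 5)*(h + 1)*(h - 1)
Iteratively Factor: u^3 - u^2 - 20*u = (u)*(u^2 - u - 20) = u*(u - 5)*(u + 4)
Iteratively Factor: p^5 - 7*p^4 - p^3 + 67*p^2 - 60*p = (p - 1)*(p^4 - 6*p^3 - 7*p^2 + 60*p) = (p - 1)*(p + 3)*(p^3 - 9*p^2 + 20*p) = (p - 4)*(p - 1)*(p + 3)*(p^2 - 5*p) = p*(p - 4)*(p - 1)*(p + 3)*(p - 5)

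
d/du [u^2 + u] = 2*u + 1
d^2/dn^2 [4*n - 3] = 0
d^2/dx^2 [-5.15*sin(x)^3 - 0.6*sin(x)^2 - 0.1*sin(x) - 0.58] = 3.9625*sin(x) - 11.5875*sin(3*x) - 1.2*cos(2*x)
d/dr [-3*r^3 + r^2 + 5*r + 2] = -9*r^2 + 2*r + 5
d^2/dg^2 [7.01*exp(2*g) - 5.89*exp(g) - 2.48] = (28.04*exp(g) - 5.89)*exp(g)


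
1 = 1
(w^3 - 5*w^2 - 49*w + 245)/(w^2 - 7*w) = w + 2 - 35/w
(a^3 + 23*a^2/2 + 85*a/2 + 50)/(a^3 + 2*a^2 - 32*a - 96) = (2*a^2 + 15*a + 25)/(2*(a^2 - 2*a - 24))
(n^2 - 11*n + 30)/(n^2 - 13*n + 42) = (n - 5)/(n - 7)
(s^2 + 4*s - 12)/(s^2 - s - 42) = (s - 2)/(s - 7)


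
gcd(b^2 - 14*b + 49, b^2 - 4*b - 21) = b - 7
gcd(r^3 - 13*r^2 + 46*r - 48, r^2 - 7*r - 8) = r - 8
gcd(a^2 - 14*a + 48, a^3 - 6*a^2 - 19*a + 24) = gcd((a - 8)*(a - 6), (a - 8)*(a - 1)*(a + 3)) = a - 8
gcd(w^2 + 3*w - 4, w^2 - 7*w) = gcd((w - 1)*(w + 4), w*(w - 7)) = 1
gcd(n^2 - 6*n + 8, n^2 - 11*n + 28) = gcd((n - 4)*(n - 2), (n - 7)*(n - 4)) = n - 4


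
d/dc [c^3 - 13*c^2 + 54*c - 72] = 3*c^2 - 26*c + 54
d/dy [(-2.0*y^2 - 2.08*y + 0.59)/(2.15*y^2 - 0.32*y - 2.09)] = (5.112*y^2 + 5.823*y + 4.536)/(4.6225*y^4 - 1.376*y^3 - 8.8846*y^2 + 1.3376*y + 4.3681)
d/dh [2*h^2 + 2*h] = 4*h + 2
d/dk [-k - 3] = -1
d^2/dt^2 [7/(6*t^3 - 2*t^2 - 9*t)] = 14*(2*t*(1 - 9*t)*(-6*t^2 + 2*t + 9) - (-18*t^2 + 4*t + 9)^2)/(t^3*(-6*t^2 + 2*t + 9)^3)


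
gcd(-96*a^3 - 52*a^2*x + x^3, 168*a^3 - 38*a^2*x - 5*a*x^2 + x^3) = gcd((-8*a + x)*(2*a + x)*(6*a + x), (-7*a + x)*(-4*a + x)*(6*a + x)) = 6*a + x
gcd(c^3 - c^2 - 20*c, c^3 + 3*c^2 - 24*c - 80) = c^2 - c - 20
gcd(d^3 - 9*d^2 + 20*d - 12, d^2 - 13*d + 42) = d - 6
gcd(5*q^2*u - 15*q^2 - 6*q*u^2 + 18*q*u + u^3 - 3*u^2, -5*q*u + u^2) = 5*q - u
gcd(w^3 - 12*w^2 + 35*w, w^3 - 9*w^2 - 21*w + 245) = w - 7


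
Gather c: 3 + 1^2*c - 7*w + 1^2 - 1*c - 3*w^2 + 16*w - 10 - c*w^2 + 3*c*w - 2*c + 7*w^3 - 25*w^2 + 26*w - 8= c*(-w^2 + 3*w - 2) + 7*w^3 - 28*w^2 + 35*w - 14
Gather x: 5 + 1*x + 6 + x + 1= 2*x + 12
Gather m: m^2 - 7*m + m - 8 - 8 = m^2 - 6*m - 16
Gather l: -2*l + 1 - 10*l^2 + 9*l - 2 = -10*l^2 + 7*l - 1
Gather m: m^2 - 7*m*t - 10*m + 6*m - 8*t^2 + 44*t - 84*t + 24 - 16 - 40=m^2 + m*(-7*t - 4) - 8*t^2 - 40*t - 32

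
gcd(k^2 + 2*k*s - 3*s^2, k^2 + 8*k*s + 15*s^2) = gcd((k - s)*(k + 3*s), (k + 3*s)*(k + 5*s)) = k + 3*s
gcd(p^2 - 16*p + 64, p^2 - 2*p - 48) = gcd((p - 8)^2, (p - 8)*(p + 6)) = p - 8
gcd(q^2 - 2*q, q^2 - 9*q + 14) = q - 2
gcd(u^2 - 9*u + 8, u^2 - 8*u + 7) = u - 1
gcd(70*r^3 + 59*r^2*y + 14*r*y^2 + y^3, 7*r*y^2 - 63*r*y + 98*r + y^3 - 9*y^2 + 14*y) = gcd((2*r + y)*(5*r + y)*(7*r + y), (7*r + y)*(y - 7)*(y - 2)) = 7*r + y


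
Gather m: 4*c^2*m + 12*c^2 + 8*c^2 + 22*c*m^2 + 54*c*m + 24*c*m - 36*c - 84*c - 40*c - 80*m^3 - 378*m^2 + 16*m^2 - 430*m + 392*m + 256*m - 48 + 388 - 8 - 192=20*c^2 - 160*c - 80*m^3 + m^2*(22*c - 362) + m*(4*c^2 + 78*c + 218) + 140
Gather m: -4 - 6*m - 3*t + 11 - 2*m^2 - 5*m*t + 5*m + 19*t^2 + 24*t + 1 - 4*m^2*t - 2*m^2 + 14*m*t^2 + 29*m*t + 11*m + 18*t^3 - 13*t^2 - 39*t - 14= m^2*(-4*t - 4) + m*(14*t^2 + 24*t + 10) + 18*t^3 + 6*t^2 - 18*t - 6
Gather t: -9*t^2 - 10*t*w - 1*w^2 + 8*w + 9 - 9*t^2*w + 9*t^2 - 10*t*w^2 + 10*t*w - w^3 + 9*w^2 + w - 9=-9*t^2*w - 10*t*w^2 - w^3 + 8*w^2 + 9*w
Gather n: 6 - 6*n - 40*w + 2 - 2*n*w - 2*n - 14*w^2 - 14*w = n*(-2*w - 8) - 14*w^2 - 54*w + 8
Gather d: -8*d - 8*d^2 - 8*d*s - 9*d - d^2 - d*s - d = -9*d^2 + d*(-9*s - 18)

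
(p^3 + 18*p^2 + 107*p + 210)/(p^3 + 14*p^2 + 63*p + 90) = (p + 7)/(p + 3)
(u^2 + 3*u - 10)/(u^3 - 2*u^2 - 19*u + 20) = (u^2 + 3*u - 10)/(u^3 - 2*u^2 - 19*u + 20)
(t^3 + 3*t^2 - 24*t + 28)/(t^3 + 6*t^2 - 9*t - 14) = (t - 2)/(t + 1)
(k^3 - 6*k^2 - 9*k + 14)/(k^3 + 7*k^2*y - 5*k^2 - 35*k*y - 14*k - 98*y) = (k - 1)/(k + 7*y)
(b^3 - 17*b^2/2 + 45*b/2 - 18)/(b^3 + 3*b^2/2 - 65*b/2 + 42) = (b - 3)/(b + 7)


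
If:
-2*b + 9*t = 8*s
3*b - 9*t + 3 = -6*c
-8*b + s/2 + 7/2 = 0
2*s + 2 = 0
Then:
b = 3/8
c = -91/48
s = -1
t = -29/36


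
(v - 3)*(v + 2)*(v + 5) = v^3 + 4*v^2 - 11*v - 30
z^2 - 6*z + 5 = (z - 5)*(z - 1)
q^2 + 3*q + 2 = (q + 1)*(q + 2)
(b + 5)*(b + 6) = b^2 + 11*b + 30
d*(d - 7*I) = d^2 - 7*I*d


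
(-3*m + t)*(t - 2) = -3*m*t + 6*m + t^2 - 2*t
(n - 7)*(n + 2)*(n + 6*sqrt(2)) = n^3 - 5*n^2 + 6*sqrt(2)*n^2 - 30*sqrt(2)*n - 14*n - 84*sqrt(2)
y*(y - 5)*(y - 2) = y^3 - 7*y^2 + 10*y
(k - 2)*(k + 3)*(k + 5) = k^3 + 6*k^2 - k - 30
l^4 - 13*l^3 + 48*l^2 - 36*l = l*(l - 6)^2*(l - 1)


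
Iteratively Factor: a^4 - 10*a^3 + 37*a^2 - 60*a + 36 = (a - 2)*(a^3 - 8*a^2 + 21*a - 18) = (a - 3)*(a - 2)*(a^2 - 5*a + 6) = (a - 3)*(a - 2)^2*(a - 3)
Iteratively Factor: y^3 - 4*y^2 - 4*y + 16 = (y + 2)*(y^2 - 6*y + 8) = (y - 2)*(y + 2)*(y - 4)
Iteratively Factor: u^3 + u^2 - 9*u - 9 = (u + 1)*(u^2 - 9) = (u - 3)*(u + 1)*(u + 3)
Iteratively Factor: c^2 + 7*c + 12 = (c + 3)*(c + 4)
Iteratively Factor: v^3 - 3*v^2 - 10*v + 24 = (v - 4)*(v^2 + v - 6) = (v - 4)*(v + 3)*(v - 2)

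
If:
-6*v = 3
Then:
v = -1/2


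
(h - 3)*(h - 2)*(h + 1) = h^3 - 4*h^2 + h + 6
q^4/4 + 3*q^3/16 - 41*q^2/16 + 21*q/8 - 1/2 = (q/4 + 1)*(q - 2)*(q - 1)*(q - 1/4)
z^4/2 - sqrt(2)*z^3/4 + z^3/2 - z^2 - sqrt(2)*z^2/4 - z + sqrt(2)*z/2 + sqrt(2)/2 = (z/2 + 1/2)*(z - sqrt(2))*(z - sqrt(2)/2)*(z + sqrt(2))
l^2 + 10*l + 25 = (l + 5)^2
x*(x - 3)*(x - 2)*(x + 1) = x^4 - 4*x^3 + x^2 + 6*x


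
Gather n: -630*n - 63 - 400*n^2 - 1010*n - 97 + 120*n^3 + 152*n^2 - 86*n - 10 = 120*n^3 - 248*n^2 - 1726*n - 170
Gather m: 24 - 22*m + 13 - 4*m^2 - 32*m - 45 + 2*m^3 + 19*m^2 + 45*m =2*m^3 + 15*m^2 - 9*m - 8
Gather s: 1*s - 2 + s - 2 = 2*s - 4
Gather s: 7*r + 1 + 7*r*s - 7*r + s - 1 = s*(7*r + 1)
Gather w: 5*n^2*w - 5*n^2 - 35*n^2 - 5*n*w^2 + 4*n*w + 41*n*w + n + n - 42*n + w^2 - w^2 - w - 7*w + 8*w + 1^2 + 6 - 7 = -40*n^2 - 5*n*w^2 - 40*n + w*(5*n^2 + 45*n)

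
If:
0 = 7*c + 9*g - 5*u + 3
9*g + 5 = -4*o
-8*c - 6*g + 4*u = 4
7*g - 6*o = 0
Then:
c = -209/246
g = -15/41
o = -35/82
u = -307/246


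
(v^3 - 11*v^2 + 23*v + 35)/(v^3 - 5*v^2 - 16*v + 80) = (v^2 - 6*v - 7)/(v^2 - 16)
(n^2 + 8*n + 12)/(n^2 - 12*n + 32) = (n^2 + 8*n + 12)/(n^2 - 12*n + 32)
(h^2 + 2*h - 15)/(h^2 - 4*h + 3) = (h + 5)/(h - 1)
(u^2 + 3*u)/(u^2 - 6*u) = (u + 3)/(u - 6)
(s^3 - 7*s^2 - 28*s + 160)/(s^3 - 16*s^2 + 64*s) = (s^2 + s - 20)/(s*(s - 8))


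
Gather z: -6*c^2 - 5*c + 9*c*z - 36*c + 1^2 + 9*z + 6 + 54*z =-6*c^2 - 41*c + z*(9*c + 63) + 7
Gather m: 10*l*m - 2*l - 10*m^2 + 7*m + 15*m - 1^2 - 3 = -2*l - 10*m^2 + m*(10*l + 22) - 4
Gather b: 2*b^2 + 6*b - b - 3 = 2*b^2 + 5*b - 3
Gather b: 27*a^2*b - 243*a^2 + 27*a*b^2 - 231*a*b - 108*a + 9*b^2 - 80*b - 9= -243*a^2 - 108*a + b^2*(27*a + 9) + b*(27*a^2 - 231*a - 80) - 9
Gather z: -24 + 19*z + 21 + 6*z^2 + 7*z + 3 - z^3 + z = -z^3 + 6*z^2 + 27*z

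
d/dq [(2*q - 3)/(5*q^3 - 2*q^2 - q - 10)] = (10*q^3 - 4*q^2 - 2*q + (2*q - 3)*(-15*q^2 + 4*q + 1) - 20)/(-5*q^3 + 2*q^2 + q + 10)^2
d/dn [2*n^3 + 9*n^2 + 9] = 6*n*(n + 3)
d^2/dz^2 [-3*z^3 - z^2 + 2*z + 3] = -18*z - 2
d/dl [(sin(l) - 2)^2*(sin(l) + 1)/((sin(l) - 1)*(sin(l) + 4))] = (sin(l)^4 + 6*sin(l)^3 - 21*sin(l)^2 + 16*sin(l) - 12)*cos(l)/((sin(l) - 1)^2*(sin(l) + 4)^2)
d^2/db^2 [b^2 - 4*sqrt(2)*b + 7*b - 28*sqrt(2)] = 2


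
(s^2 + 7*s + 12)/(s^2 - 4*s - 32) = (s + 3)/(s - 8)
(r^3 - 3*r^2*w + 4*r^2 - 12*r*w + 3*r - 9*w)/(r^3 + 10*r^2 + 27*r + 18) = (r - 3*w)/(r + 6)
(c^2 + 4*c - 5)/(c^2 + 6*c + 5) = (c - 1)/(c + 1)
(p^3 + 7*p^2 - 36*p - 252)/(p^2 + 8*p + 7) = (p^2 - 36)/(p + 1)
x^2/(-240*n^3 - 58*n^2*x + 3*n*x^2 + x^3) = x^2/(-240*n^3 - 58*n^2*x + 3*n*x^2 + x^3)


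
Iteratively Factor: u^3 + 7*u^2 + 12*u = (u)*(u^2 + 7*u + 12) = u*(u + 4)*(u + 3)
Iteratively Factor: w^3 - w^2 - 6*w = (w - 3)*(w^2 + 2*w) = w*(w - 3)*(w + 2)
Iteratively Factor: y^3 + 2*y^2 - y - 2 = (y - 1)*(y^2 + 3*y + 2) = (y - 1)*(y + 1)*(y + 2)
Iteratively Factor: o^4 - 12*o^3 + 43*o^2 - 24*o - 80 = (o + 1)*(o^3 - 13*o^2 + 56*o - 80) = (o - 5)*(o + 1)*(o^2 - 8*o + 16) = (o - 5)*(o - 4)*(o + 1)*(o - 4)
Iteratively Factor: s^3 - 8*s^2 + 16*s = (s - 4)*(s^2 - 4*s) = (s - 4)^2*(s)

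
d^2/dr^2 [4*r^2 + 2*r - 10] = 8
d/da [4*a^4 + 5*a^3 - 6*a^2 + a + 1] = 16*a^3 + 15*a^2 - 12*a + 1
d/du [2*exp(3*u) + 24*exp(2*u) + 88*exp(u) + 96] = (6*exp(2*u) + 48*exp(u) + 88)*exp(u)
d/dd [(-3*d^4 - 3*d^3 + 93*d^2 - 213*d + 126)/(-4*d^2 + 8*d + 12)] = 3*(2*d^3 + 7*d^2 + 8*d - 33)/(4*(d^2 + 2*d + 1))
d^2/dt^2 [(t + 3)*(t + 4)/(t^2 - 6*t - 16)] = 2*(13*t^3 + 84*t^2 + 120*t + 208)/(t^6 - 18*t^5 + 60*t^4 + 360*t^3 - 960*t^2 - 4608*t - 4096)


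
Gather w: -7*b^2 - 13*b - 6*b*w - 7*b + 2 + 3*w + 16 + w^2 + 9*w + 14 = -7*b^2 - 20*b + w^2 + w*(12 - 6*b) + 32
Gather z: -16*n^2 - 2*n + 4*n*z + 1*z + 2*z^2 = -16*n^2 - 2*n + 2*z^2 + z*(4*n + 1)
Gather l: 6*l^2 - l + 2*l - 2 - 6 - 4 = 6*l^2 + l - 12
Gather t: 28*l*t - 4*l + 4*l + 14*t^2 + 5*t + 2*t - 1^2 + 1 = 14*t^2 + t*(28*l + 7)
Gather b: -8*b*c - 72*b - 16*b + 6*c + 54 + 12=b*(-8*c - 88) + 6*c + 66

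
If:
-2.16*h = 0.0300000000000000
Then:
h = -0.01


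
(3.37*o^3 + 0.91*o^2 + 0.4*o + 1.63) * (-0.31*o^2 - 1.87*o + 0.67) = -1.0447*o^5 - 6.584*o^4 + 0.4322*o^3 - 0.6436*o^2 - 2.7801*o + 1.0921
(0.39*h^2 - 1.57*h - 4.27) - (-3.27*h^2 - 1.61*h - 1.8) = 3.66*h^2 + 0.04*h - 2.47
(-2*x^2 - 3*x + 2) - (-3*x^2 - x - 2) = x^2 - 2*x + 4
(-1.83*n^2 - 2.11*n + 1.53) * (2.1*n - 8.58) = -3.843*n^3 + 11.2704*n^2 + 21.3168*n - 13.1274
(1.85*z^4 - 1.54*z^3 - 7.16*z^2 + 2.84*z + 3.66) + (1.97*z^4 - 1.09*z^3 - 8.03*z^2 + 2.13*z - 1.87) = 3.82*z^4 - 2.63*z^3 - 15.19*z^2 + 4.97*z + 1.79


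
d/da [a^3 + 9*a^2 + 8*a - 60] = 3*a^2 + 18*a + 8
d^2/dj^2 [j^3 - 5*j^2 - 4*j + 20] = 6*j - 10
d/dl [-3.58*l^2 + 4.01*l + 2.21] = 4.01 - 7.16*l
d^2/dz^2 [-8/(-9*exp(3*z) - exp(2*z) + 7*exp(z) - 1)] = 8*((-81*exp(2*z) - 4*exp(z) + 7)*(9*exp(3*z) + exp(2*z) - 7*exp(z) + 1) + 2*(27*exp(2*z) + 2*exp(z) - 7)^2*exp(z))*exp(z)/(9*exp(3*z) + exp(2*z) - 7*exp(z) + 1)^3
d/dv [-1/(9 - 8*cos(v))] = 8*sin(v)/(8*cos(v) - 9)^2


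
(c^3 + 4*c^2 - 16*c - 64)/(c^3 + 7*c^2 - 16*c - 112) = (c + 4)/(c + 7)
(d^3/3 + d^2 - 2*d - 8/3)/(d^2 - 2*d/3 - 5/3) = (d^2 + 2*d - 8)/(3*d - 5)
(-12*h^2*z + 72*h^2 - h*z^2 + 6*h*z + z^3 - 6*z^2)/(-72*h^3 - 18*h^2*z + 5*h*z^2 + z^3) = (z - 6)/(6*h + z)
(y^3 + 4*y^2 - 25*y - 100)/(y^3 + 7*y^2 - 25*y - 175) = (y + 4)/(y + 7)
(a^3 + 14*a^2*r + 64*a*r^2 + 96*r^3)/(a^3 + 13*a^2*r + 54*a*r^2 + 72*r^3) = (a + 4*r)/(a + 3*r)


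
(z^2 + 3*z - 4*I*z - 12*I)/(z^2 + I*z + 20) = (z + 3)/(z + 5*I)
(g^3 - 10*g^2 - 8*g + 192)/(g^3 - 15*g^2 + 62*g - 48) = (g + 4)/(g - 1)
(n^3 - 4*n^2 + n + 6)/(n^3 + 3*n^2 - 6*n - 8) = (n - 3)/(n + 4)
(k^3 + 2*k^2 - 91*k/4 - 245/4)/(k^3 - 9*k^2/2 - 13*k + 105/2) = (k + 7/2)/(k - 3)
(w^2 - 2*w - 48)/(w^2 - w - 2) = (-w^2 + 2*w + 48)/(-w^2 + w + 2)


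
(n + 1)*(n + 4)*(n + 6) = n^3 + 11*n^2 + 34*n + 24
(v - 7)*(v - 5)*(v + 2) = v^3 - 10*v^2 + 11*v + 70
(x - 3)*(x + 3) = x^2 - 9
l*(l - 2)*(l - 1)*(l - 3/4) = l^4 - 15*l^3/4 + 17*l^2/4 - 3*l/2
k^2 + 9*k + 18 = (k + 3)*(k + 6)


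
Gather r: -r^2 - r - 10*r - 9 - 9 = -r^2 - 11*r - 18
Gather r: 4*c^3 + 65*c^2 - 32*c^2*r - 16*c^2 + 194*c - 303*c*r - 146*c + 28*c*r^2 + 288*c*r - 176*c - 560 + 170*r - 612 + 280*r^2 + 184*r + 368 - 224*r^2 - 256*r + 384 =4*c^3 + 49*c^2 - 128*c + r^2*(28*c + 56) + r*(-32*c^2 - 15*c + 98) - 420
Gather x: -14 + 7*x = 7*x - 14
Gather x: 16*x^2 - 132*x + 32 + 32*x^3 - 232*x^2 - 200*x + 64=32*x^3 - 216*x^2 - 332*x + 96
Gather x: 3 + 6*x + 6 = 6*x + 9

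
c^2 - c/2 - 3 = (c - 2)*(c + 3/2)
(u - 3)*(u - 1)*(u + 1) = u^3 - 3*u^2 - u + 3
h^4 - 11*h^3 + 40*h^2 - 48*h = h*(h - 4)^2*(h - 3)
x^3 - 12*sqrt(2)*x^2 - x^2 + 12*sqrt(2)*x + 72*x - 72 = (x - 1)*(x - 6*sqrt(2))^2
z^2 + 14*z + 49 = (z + 7)^2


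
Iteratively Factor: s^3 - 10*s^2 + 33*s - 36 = (s - 4)*(s^2 - 6*s + 9) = (s - 4)*(s - 3)*(s - 3)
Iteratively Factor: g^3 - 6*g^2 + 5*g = (g)*(g^2 - 6*g + 5) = g*(g - 1)*(g - 5)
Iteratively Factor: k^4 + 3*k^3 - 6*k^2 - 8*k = (k + 4)*(k^3 - k^2 - 2*k) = k*(k + 4)*(k^2 - k - 2) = k*(k - 2)*(k + 4)*(k + 1)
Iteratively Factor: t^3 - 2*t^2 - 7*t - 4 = (t + 1)*(t^2 - 3*t - 4) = (t - 4)*(t + 1)*(t + 1)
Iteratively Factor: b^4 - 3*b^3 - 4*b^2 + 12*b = (b - 3)*(b^3 - 4*b) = b*(b - 3)*(b^2 - 4) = b*(b - 3)*(b + 2)*(b - 2)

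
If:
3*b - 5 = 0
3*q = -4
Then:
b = 5/3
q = -4/3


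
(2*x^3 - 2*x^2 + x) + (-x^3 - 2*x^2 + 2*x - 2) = x^3 - 4*x^2 + 3*x - 2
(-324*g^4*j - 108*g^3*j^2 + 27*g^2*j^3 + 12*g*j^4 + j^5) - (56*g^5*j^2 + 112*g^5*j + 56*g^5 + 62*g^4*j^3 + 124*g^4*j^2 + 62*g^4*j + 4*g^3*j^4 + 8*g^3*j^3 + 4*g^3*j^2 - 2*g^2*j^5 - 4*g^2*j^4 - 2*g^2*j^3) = -56*g^5*j^2 - 112*g^5*j - 56*g^5 - 62*g^4*j^3 - 124*g^4*j^2 - 386*g^4*j - 4*g^3*j^4 - 8*g^3*j^3 - 112*g^3*j^2 + 2*g^2*j^5 + 4*g^2*j^4 + 29*g^2*j^3 + 12*g*j^4 + j^5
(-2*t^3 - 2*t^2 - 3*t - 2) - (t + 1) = -2*t^3 - 2*t^2 - 4*t - 3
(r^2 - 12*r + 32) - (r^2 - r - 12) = 44 - 11*r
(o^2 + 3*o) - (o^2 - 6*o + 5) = 9*o - 5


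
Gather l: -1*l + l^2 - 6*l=l^2 - 7*l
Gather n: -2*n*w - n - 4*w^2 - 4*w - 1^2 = n*(-2*w - 1) - 4*w^2 - 4*w - 1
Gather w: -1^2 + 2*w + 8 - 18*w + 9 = 16 - 16*w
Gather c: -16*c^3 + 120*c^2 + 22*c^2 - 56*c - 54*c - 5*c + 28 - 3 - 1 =-16*c^3 + 142*c^2 - 115*c + 24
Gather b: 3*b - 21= 3*b - 21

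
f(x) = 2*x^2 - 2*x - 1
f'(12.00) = 46.00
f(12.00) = 263.00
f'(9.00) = 34.00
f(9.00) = 143.00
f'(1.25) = 3.00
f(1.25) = -0.38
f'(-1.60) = -8.40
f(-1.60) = 7.32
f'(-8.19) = -34.76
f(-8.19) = 149.53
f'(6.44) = 23.76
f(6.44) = 69.07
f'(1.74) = 4.96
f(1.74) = 1.58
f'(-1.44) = -7.76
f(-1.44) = 6.03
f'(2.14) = 6.56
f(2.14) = 3.88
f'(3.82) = 13.28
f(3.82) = 20.54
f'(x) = 4*x - 2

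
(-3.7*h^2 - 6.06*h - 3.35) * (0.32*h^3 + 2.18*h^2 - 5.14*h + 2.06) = -1.184*h^5 - 10.0052*h^4 + 4.7352*h^3 + 16.2234*h^2 + 4.7354*h - 6.901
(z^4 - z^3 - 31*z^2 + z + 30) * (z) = z^5 - z^4 - 31*z^3 + z^2 + 30*z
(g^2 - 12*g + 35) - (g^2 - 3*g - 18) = 53 - 9*g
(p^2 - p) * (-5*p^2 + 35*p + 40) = -5*p^4 + 40*p^3 + 5*p^2 - 40*p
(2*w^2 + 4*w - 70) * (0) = 0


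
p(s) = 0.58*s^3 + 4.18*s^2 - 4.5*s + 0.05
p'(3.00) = 36.24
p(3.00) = 39.83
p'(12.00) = 346.38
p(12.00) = 1550.21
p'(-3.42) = -12.74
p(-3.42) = 41.13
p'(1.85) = 16.92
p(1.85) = 9.70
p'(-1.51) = -13.16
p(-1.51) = 14.38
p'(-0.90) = -10.61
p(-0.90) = 7.06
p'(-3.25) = -13.29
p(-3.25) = 38.92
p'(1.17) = 7.66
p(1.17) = 1.44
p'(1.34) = 9.83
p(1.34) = 2.92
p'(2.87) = 33.83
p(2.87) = 35.28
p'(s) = 1.74*s^2 + 8.36*s - 4.5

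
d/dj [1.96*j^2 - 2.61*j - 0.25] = 3.92*j - 2.61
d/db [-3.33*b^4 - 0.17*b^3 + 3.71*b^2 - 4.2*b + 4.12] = -13.32*b^3 - 0.51*b^2 + 7.42*b - 4.2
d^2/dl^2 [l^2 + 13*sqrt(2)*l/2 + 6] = 2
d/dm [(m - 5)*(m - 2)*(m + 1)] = 3*m^2 - 12*m + 3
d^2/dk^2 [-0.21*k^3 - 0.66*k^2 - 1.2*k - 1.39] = -1.26*k - 1.32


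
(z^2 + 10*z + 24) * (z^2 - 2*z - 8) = z^4 + 8*z^3 - 4*z^2 - 128*z - 192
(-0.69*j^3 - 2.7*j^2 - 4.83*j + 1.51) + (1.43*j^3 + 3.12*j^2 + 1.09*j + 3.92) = 0.74*j^3 + 0.42*j^2 - 3.74*j + 5.43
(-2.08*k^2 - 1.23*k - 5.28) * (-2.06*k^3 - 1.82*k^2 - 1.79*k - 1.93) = 4.2848*k^5 + 6.3194*k^4 + 16.8386*k^3 + 15.8257*k^2 + 11.8251*k + 10.1904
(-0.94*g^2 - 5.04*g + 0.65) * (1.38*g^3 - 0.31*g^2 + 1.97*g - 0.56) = -1.2972*g^5 - 6.6638*g^4 + 0.6076*g^3 - 9.6039*g^2 + 4.1029*g - 0.364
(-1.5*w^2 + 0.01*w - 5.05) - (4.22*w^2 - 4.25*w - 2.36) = -5.72*w^2 + 4.26*w - 2.69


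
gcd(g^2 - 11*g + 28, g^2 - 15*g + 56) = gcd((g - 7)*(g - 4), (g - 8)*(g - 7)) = g - 7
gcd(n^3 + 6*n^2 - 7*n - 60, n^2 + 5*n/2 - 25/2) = n + 5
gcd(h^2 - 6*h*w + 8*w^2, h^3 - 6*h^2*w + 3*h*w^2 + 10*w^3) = -h + 2*w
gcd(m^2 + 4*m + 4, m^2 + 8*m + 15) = 1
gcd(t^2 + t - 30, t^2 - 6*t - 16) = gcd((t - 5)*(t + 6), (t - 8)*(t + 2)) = 1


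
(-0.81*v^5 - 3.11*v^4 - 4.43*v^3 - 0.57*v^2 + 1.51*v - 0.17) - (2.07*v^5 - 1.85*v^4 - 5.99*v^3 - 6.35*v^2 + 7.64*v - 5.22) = -2.88*v^5 - 1.26*v^4 + 1.56*v^3 + 5.78*v^2 - 6.13*v + 5.05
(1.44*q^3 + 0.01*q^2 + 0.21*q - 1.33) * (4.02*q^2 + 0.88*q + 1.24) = 5.7888*q^5 + 1.3074*q^4 + 2.6386*q^3 - 5.1494*q^2 - 0.91*q - 1.6492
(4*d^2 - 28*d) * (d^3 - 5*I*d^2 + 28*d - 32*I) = 4*d^5 - 28*d^4 - 20*I*d^4 + 112*d^3 + 140*I*d^3 - 784*d^2 - 128*I*d^2 + 896*I*d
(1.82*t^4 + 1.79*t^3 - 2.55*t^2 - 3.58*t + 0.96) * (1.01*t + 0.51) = 1.8382*t^5 + 2.7361*t^4 - 1.6626*t^3 - 4.9163*t^2 - 0.8562*t + 0.4896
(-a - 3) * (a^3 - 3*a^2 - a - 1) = -a^4 + 10*a^2 + 4*a + 3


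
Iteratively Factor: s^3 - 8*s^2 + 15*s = (s)*(s^2 - 8*s + 15) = s*(s - 5)*(s - 3)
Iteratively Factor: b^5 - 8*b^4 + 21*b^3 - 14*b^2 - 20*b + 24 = (b + 1)*(b^4 - 9*b^3 + 30*b^2 - 44*b + 24) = (b - 2)*(b + 1)*(b^3 - 7*b^2 + 16*b - 12) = (b - 2)^2*(b + 1)*(b^2 - 5*b + 6) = (b - 3)*(b - 2)^2*(b + 1)*(b - 2)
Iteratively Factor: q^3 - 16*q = (q)*(q^2 - 16) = q*(q - 4)*(q + 4)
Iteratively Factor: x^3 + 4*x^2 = (x)*(x^2 + 4*x) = x^2*(x + 4)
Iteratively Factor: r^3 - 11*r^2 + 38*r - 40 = (r - 2)*(r^2 - 9*r + 20) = (r - 4)*(r - 2)*(r - 5)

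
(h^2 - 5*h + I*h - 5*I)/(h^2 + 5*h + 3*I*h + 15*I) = (h^2 + h*(-5 + I) - 5*I)/(h^2 + h*(5 + 3*I) + 15*I)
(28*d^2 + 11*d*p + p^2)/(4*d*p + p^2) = (7*d + p)/p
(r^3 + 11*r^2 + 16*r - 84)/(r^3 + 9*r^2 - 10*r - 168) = (r - 2)/(r - 4)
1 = 1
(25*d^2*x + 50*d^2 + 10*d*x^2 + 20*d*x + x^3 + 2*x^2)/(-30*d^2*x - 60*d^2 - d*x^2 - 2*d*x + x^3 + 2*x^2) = (5*d + x)/(-6*d + x)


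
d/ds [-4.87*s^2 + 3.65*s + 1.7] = 3.65 - 9.74*s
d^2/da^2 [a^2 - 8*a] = 2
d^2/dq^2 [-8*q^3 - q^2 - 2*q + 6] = -48*q - 2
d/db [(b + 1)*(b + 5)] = 2*b + 6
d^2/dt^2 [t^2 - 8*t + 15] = 2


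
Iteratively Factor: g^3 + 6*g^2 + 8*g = (g + 2)*(g^2 + 4*g) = (g + 2)*(g + 4)*(g)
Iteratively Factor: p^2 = (p)*(p)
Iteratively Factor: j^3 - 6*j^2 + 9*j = (j)*(j^2 - 6*j + 9) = j*(j - 3)*(j - 3)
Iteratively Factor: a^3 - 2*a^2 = (a)*(a^2 - 2*a) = a^2*(a - 2)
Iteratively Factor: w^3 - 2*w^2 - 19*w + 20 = (w - 5)*(w^2 + 3*w - 4) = (w - 5)*(w - 1)*(w + 4)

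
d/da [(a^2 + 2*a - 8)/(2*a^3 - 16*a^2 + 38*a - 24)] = (-a^4 - 4*a^3 + 59*a^2 - 152*a + 128)/(2*(a^6 - 16*a^5 + 102*a^4 - 328*a^3 + 553*a^2 - 456*a + 144))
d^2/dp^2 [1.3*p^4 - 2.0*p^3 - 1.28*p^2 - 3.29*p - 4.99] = 15.6*p^2 - 12.0*p - 2.56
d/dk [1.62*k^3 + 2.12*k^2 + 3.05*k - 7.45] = 4.86*k^2 + 4.24*k + 3.05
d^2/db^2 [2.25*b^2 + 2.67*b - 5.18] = 4.50000000000000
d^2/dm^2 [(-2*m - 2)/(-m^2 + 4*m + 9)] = 4*(3*(1 - m)*(-m^2 + 4*m + 9) - 4*(m - 2)^2*(m + 1))/(-m^2 + 4*m + 9)^3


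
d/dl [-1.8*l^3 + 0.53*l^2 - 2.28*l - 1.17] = -5.4*l^2 + 1.06*l - 2.28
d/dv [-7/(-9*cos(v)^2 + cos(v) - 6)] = 7*(18*cos(v) - 1)*sin(v)/(9*sin(v)^2 + cos(v) - 15)^2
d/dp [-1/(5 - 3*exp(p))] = -3*exp(p)/(3*exp(p) - 5)^2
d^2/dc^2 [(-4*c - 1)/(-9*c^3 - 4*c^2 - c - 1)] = 2*((4*c + 1)*(27*c^2 + 8*c + 1)^2 - (108*c^2 + 32*c + (4*c + 1)*(27*c + 4) + 4)*(9*c^3 + 4*c^2 + c + 1))/(9*c^3 + 4*c^2 + c + 1)^3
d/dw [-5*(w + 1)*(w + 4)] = -10*w - 25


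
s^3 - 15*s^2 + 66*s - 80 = (s - 8)*(s - 5)*(s - 2)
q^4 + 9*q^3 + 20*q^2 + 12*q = q*(q + 1)*(q + 2)*(q + 6)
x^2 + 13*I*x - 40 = (x + 5*I)*(x + 8*I)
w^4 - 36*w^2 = w^2*(w - 6)*(w + 6)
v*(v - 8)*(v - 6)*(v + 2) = v^4 - 12*v^3 + 20*v^2 + 96*v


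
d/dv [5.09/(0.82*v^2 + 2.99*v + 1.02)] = (-8.3476*v - 15.2191)/(0.82*v^2 + 2.99*v + 1.02)^2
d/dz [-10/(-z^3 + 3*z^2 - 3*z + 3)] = 30*(-z^2 + 2*z - 1)/(z^3 - 3*z^2 + 3*z - 3)^2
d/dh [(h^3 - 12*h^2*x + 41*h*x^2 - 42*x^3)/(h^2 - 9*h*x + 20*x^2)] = (h^4 - 18*h^3*x + 127*h^2*x^2 - 396*h*x^3 + 442*x^4)/(h^4 - 18*h^3*x + 121*h^2*x^2 - 360*h*x^3 + 400*x^4)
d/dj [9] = 0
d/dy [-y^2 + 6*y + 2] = 6 - 2*y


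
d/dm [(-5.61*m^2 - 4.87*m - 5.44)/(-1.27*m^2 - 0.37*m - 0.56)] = (-4.1092*m^2 - 7.5344*m + 0.7144)/(1.6129*m^4 + 0.9398*m^3 + 1.5593*m^2 + 0.4144*m + 0.3136)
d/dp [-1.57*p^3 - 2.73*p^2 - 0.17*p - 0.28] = -4.71*p^2 - 5.46*p - 0.17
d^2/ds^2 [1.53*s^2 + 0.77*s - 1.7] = 3.06000000000000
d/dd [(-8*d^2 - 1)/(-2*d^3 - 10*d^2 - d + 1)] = (-16*d^4 + 2*d^2 - 36*d - 1)/(4*d^6 + 40*d^5 + 104*d^4 + 16*d^3 - 19*d^2 - 2*d + 1)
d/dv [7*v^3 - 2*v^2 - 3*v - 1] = 21*v^2 - 4*v - 3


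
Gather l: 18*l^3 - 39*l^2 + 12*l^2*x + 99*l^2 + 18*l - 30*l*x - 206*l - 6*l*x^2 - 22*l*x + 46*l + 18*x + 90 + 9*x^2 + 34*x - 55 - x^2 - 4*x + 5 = 18*l^3 + l^2*(12*x + 60) + l*(-6*x^2 - 52*x - 142) + 8*x^2 + 48*x + 40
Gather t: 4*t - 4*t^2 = -4*t^2 + 4*t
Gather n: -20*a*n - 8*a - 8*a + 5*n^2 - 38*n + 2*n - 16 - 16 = -16*a + 5*n^2 + n*(-20*a - 36) - 32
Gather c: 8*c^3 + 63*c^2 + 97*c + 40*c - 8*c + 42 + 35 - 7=8*c^3 + 63*c^2 + 129*c + 70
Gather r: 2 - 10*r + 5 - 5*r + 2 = 9 - 15*r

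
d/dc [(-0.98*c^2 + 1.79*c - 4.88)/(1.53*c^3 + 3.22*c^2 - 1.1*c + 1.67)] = (1.4994*c^4 - 5.4774*c^3 + 17.7134*c^2 + 28.154*c - 2.3787)/(2.3409*c^6 + 9.8532*c^5 + 7.0024*c^4 - 1.9738*c^3 + 11.9648*c^2 - 3.674*c + 2.7889)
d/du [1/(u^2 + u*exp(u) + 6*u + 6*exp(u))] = (-u*exp(u) - 2*u - 7*exp(u) - 6)/(u^2 + u*exp(u) + 6*u + 6*exp(u))^2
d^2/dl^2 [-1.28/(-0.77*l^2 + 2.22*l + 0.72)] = (1.517824*l^2 - 4.376064*l - 1.28*(1.54*l - 2.22)*(3.08*l - 4.44) - 1.419264)/(-0.77*l^2 + 2.22*l + 0.72)^3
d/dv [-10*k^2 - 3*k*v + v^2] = -3*k + 2*v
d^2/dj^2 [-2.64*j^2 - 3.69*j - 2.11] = -5.28000000000000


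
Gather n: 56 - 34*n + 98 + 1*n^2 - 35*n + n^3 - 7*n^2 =n^3 - 6*n^2 - 69*n + 154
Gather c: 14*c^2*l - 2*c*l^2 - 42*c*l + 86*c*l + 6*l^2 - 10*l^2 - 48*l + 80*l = 14*c^2*l + c*(-2*l^2 + 44*l) - 4*l^2 + 32*l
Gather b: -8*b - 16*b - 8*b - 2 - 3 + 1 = -32*b - 4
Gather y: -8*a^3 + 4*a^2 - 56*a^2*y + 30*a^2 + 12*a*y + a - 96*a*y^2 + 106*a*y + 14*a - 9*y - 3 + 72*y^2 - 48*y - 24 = -8*a^3 + 34*a^2 + 15*a + y^2*(72 - 96*a) + y*(-56*a^2 + 118*a - 57) - 27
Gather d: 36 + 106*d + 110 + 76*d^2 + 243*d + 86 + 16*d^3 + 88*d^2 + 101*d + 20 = 16*d^3 + 164*d^2 + 450*d + 252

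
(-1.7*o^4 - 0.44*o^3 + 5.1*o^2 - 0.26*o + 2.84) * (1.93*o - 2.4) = -3.281*o^5 + 3.2308*o^4 + 10.899*o^3 - 12.7418*o^2 + 6.1052*o - 6.816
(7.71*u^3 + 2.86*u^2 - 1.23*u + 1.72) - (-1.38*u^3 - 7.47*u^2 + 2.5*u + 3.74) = 9.09*u^3 + 10.33*u^2 - 3.73*u - 2.02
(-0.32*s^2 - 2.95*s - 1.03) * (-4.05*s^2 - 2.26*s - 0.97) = 1.296*s^4 + 12.6707*s^3 + 11.1489*s^2 + 5.1893*s + 0.9991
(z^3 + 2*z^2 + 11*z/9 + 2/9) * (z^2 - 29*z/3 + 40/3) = z^5 - 23*z^4/3 - 43*z^3/9 + 407*z^2/27 + 382*z/27 + 80/27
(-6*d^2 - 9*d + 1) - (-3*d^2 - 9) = -3*d^2 - 9*d + 10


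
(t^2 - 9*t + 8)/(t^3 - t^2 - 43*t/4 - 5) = 4*(-t^2 + 9*t - 8)/(-4*t^3 + 4*t^2 + 43*t + 20)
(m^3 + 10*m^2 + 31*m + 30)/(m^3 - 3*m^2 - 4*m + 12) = (m^2 + 8*m + 15)/(m^2 - 5*m + 6)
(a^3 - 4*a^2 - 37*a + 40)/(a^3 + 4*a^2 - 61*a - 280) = (a - 1)/(a + 7)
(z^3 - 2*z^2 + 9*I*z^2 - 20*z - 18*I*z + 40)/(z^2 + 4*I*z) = z - 2 + 5*I - 10*I/z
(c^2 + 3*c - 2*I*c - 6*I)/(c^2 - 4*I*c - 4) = (c + 3)/(c - 2*I)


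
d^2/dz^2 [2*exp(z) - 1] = 2*exp(z)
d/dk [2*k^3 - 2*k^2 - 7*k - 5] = 6*k^2 - 4*k - 7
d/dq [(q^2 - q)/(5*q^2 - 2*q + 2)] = (3*q^2 + 4*q - 2)/(25*q^4 - 20*q^3 + 24*q^2 - 8*q + 4)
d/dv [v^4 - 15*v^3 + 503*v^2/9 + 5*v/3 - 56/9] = 4*v^3 - 45*v^2 + 1006*v/9 + 5/3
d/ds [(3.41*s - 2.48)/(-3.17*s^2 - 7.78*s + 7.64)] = (10.8097*s^2 - 15.7232*s + 6.758)/(10.0489*s^4 + 49.3252*s^3 + 12.0908*s^2 - 118.8784*s + 58.3696)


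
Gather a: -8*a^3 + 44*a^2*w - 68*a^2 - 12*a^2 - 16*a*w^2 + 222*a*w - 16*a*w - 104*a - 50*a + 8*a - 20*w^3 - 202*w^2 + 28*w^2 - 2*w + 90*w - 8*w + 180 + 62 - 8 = -8*a^3 + a^2*(44*w - 80) + a*(-16*w^2 + 206*w - 146) - 20*w^3 - 174*w^2 + 80*w + 234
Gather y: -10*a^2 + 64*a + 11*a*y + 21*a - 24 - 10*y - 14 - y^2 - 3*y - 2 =-10*a^2 + 85*a - y^2 + y*(11*a - 13) - 40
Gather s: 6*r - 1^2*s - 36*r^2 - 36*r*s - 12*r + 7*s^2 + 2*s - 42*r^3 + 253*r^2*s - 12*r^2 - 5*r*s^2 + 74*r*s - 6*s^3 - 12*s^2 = -42*r^3 - 48*r^2 - 6*r - 6*s^3 + s^2*(-5*r - 5) + s*(253*r^2 + 38*r + 1)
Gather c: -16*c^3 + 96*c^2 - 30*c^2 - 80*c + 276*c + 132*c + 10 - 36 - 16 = -16*c^3 + 66*c^2 + 328*c - 42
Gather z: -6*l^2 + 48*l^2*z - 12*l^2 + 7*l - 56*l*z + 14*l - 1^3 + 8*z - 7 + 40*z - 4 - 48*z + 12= -18*l^2 + 21*l + z*(48*l^2 - 56*l)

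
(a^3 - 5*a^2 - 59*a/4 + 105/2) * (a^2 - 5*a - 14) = a^5 - 10*a^4 - 15*a^3/4 + 785*a^2/4 - 56*a - 735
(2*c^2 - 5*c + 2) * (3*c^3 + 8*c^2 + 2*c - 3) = 6*c^5 + c^4 - 30*c^3 + 19*c - 6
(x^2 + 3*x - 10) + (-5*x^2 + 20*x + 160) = -4*x^2 + 23*x + 150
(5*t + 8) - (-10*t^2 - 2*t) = 10*t^2 + 7*t + 8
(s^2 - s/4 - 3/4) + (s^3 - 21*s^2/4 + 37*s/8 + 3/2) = s^3 - 17*s^2/4 + 35*s/8 + 3/4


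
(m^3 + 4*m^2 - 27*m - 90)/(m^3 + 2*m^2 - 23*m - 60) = (m + 6)/(m + 4)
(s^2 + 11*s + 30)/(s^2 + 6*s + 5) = (s + 6)/(s + 1)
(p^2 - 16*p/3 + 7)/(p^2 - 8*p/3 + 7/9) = 3*(p - 3)/(3*p - 1)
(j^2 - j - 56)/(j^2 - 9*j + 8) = (j + 7)/(j - 1)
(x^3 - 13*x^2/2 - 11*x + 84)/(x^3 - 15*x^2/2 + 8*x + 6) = (2*x^2 - x - 28)/(2*x^2 - 3*x - 2)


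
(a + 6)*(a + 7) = a^2 + 13*a + 42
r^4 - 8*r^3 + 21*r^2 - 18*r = r*(r - 3)^2*(r - 2)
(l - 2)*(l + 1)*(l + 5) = l^3 + 4*l^2 - 7*l - 10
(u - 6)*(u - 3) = u^2 - 9*u + 18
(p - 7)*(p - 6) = p^2 - 13*p + 42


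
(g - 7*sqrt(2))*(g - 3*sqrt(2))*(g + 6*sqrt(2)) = g^3 - 4*sqrt(2)*g^2 - 78*g + 252*sqrt(2)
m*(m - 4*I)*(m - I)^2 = m^4 - 6*I*m^3 - 9*m^2 + 4*I*m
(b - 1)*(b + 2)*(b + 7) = b^3 + 8*b^2 + 5*b - 14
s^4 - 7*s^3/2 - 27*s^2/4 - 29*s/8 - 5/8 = (s - 5)*(s + 1/2)^3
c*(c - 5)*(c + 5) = c^3 - 25*c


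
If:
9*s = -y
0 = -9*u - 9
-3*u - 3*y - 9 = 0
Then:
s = 2/9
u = -1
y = -2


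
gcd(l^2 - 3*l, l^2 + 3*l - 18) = l - 3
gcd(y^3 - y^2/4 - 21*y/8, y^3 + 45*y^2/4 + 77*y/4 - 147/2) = y - 7/4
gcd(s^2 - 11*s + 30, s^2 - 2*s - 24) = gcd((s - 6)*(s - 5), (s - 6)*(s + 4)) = s - 6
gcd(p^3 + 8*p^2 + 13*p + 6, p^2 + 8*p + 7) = p + 1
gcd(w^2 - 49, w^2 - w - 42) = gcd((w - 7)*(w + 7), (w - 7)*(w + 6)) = w - 7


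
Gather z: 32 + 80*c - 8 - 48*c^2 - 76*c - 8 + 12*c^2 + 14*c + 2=-36*c^2 + 18*c + 18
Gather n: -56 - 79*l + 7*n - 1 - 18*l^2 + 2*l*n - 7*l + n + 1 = -18*l^2 - 86*l + n*(2*l + 8) - 56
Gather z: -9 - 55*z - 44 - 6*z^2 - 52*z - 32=-6*z^2 - 107*z - 85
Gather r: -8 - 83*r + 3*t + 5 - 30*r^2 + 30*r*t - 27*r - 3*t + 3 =-30*r^2 + r*(30*t - 110)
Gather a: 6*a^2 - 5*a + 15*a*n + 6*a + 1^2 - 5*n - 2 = 6*a^2 + a*(15*n + 1) - 5*n - 1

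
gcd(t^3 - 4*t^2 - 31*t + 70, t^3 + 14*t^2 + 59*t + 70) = t + 5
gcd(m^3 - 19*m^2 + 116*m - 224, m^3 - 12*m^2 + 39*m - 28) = m^2 - 11*m + 28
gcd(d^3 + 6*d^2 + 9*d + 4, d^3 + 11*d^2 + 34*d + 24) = d^2 + 5*d + 4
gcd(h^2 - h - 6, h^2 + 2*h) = h + 2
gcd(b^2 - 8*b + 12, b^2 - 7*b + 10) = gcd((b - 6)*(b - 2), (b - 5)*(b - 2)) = b - 2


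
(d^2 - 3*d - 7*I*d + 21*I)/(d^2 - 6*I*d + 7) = (d - 3)/(d + I)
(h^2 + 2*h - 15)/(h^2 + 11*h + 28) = (h^2 + 2*h - 15)/(h^2 + 11*h + 28)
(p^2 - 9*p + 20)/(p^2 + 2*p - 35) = (p - 4)/(p + 7)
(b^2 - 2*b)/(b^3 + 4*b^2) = (b - 2)/(b*(b + 4))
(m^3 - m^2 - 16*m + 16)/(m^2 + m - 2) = (m^2 - 16)/(m + 2)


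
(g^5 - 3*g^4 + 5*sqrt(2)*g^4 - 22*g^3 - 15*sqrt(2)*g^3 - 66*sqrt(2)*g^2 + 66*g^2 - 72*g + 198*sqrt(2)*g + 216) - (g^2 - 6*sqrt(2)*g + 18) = g^5 - 3*g^4 + 5*sqrt(2)*g^4 - 22*g^3 - 15*sqrt(2)*g^3 - 66*sqrt(2)*g^2 + 65*g^2 - 72*g + 204*sqrt(2)*g + 198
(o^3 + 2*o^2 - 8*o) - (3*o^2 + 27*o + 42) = o^3 - o^2 - 35*o - 42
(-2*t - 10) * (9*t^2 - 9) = -18*t^3 - 90*t^2 + 18*t + 90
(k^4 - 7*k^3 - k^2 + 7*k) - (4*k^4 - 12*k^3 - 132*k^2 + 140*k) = -3*k^4 + 5*k^3 + 131*k^2 - 133*k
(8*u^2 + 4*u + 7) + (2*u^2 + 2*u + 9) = 10*u^2 + 6*u + 16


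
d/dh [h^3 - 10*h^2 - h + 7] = 3*h^2 - 20*h - 1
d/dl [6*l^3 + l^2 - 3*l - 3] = 18*l^2 + 2*l - 3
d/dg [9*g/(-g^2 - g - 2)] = 9*(g^2 - 2)/(g^4 + 2*g^3 + 5*g^2 + 4*g + 4)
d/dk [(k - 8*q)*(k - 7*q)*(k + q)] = 3*k^2 - 28*k*q + 41*q^2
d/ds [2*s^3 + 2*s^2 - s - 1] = 6*s^2 + 4*s - 1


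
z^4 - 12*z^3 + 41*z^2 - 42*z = z*(z - 7)*(z - 3)*(z - 2)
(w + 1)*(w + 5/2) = w^2 + 7*w/2 + 5/2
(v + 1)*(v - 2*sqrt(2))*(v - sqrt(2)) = v^3 - 3*sqrt(2)*v^2 + v^2 - 3*sqrt(2)*v + 4*v + 4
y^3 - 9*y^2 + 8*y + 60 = (y - 6)*(y - 5)*(y + 2)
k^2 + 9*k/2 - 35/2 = (k - 5/2)*(k + 7)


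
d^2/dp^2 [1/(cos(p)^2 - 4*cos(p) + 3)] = (-4*sin(p)^4 + 6*sin(p)^2 - 27*cos(p) + 3*cos(3*p) + 24)/((cos(p) - 3)^3*(cos(p) - 1)^3)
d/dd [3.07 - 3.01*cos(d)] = 3.01*sin(d)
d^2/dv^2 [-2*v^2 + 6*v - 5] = -4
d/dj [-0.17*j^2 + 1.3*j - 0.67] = 1.3 - 0.34*j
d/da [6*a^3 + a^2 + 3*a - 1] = 18*a^2 + 2*a + 3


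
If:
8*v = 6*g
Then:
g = 4*v/3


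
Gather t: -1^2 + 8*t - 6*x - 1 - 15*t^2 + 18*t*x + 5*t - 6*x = -15*t^2 + t*(18*x + 13) - 12*x - 2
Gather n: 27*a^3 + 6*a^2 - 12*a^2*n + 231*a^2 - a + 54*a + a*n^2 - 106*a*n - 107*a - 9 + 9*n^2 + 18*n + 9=27*a^3 + 237*a^2 - 54*a + n^2*(a + 9) + n*(-12*a^2 - 106*a + 18)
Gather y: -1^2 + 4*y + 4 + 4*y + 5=8*y + 8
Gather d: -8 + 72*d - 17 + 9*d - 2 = 81*d - 27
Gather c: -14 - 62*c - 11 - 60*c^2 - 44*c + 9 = -60*c^2 - 106*c - 16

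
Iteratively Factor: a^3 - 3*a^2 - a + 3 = (a - 1)*(a^2 - 2*a - 3) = (a - 3)*(a - 1)*(a + 1)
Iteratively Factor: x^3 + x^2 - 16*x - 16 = (x + 4)*(x^2 - 3*x - 4) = (x + 1)*(x + 4)*(x - 4)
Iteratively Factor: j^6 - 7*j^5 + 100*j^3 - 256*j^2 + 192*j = (j)*(j^5 - 7*j^4 + 100*j^2 - 256*j + 192) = j*(j - 2)*(j^4 - 5*j^3 - 10*j^2 + 80*j - 96) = j*(j - 2)*(j + 4)*(j^3 - 9*j^2 + 26*j - 24) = j*(j - 4)*(j - 2)*(j + 4)*(j^2 - 5*j + 6) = j*(j - 4)*(j - 2)^2*(j + 4)*(j - 3)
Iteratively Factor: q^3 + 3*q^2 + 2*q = (q + 2)*(q^2 + q) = q*(q + 2)*(q + 1)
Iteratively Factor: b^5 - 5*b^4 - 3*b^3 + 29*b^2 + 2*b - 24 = (b - 1)*(b^4 - 4*b^3 - 7*b^2 + 22*b + 24) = (b - 3)*(b - 1)*(b^3 - b^2 - 10*b - 8) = (b - 4)*(b - 3)*(b - 1)*(b^2 + 3*b + 2) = (b - 4)*(b - 3)*(b - 1)*(b + 1)*(b + 2)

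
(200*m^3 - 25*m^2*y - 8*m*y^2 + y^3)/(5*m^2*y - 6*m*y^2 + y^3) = (-40*m^2 - 3*m*y + y^2)/(y*(-m + y))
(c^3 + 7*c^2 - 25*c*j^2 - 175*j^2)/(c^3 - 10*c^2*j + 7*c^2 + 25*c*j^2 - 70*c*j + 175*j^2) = (c + 5*j)/(c - 5*j)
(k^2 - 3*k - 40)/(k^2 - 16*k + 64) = (k + 5)/(k - 8)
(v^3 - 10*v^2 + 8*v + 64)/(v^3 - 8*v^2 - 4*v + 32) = (v - 4)/(v - 2)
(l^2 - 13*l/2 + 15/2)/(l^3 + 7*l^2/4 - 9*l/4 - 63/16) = 8*(l - 5)/(8*l^2 + 26*l + 21)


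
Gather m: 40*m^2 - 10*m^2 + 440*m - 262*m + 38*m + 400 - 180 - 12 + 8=30*m^2 + 216*m + 216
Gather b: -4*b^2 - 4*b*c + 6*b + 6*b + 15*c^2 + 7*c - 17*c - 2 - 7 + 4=-4*b^2 + b*(12 - 4*c) + 15*c^2 - 10*c - 5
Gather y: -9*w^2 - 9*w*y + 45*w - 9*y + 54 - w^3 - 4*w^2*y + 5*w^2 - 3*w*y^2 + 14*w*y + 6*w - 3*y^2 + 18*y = -w^3 - 4*w^2 + 51*w + y^2*(-3*w - 3) + y*(-4*w^2 + 5*w + 9) + 54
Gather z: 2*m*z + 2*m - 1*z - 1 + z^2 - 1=2*m + z^2 + z*(2*m - 1) - 2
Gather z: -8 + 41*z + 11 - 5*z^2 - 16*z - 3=-5*z^2 + 25*z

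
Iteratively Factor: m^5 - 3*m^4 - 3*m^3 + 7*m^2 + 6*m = (m - 2)*(m^4 - m^3 - 5*m^2 - 3*m) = (m - 2)*(m + 1)*(m^3 - 2*m^2 - 3*m) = (m - 2)*(m + 1)^2*(m^2 - 3*m) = (m - 3)*(m - 2)*(m + 1)^2*(m)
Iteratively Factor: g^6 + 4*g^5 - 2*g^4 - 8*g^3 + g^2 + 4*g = (g + 4)*(g^5 - 2*g^3 + g) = (g + 1)*(g + 4)*(g^4 - g^3 - g^2 + g) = (g + 1)^2*(g + 4)*(g^3 - 2*g^2 + g) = (g - 1)*(g + 1)^2*(g + 4)*(g^2 - g) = g*(g - 1)*(g + 1)^2*(g + 4)*(g - 1)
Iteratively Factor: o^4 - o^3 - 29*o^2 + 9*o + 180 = (o - 3)*(o^3 + 2*o^2 - 23*o - 60) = (o - 5)*(o - 3)*(o^2 + 7*o + 12) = (o - 5)*(o - 3)*(o + 3)*(o + 4)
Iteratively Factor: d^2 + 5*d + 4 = (d + 1)*(d + 4)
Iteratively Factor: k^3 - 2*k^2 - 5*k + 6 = (k - 1)*(k^2 - k - 6) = (k - 1)*(k + 2)*(k - 3)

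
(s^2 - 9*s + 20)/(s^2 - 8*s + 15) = (s - 4)/(s - 3)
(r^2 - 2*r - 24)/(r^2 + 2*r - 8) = (r - 6)/(r - 2)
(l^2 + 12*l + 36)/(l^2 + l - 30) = (l + 6)/(l - 5)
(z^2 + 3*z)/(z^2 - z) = (z + 3)/(z - 1)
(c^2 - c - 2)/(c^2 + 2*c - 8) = (c + 1)/(c + 4)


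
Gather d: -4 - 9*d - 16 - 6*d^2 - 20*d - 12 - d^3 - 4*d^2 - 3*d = -d^3 - 10*d^2 - 32*d - 32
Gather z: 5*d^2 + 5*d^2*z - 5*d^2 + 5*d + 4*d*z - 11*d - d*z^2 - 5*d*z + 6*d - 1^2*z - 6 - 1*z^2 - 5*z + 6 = z^2*(-d - 1) + z*(5*d^2 - d - 6)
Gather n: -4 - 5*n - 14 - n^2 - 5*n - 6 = -n^2 - 10*n - 24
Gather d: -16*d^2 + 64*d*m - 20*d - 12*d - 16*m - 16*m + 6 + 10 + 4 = -16*d^2 + d*(64*m - 32) - 32*m + 20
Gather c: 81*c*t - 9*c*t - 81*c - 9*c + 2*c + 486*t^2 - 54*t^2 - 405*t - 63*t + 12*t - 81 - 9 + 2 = c*(72*t - 88) + 432*t^2 - 456*t - 88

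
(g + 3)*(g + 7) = g^2 + 10*g + 21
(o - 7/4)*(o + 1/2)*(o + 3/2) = o^3 + o^2/4 - 11*o/4 - 21/16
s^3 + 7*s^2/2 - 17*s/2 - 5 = (s - 2)*(s + 1/2)*(s + 5)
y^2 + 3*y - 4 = (y - 1)*(y + 4)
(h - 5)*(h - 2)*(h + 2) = h^3 - 5*h^2 - 4*h + 20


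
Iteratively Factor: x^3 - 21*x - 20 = (x + 1)*(x^2 - x - 20) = (x - 5)*(x + 1)*(x + 4)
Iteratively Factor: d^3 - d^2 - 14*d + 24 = (d - 3)*(d^2 + 2*d - 8) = (d - 3)*(d - 2)*(d + 4)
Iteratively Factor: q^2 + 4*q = (q + 4)*(q)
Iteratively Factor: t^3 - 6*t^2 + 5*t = (t - 1)*(t^2 - 5*t) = (t - 5)*(t - 1)*(t)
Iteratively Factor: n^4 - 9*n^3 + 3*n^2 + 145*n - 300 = (n - 3)*(n^3 - 6*n^2 - 15*n + 100) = (n - 5)*(n - 3)*(n^2 - n - 20) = (n - 5)*(n - 3)*(n + 4)*(n - 5)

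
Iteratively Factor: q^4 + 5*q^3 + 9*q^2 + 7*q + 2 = (q + 1)*(q^3 + 4*q^2 + 5*q + 2) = (q + 1)^2*(q^2 + 3*q + 2) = (q + 1)^3*(q + 2)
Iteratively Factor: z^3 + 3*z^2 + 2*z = (z + 1)*(z^2 + 2*z) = (z + 1)*(z + 2)*(z)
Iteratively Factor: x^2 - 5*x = (x - 5)*(x)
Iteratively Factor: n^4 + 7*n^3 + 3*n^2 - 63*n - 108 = (n + 3)*(n^3 + 4*n^2 - 9*n - 36) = (n - 3)*(n + 3)*(n^2 + 7*n + 12) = (n - 3)*(n + 3)^2*(n + 4)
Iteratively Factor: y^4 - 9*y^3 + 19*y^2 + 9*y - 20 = (y - 5)*(y^3 - 4*y^2 - y + 4) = (y - 5)*(y - 4)*(y^2 - 1) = (y - 5)*(y - 4)*(y + 1)*(y - 1)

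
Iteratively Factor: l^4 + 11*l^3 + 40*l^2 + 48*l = (l)*(l^3 + 11*l^2 + 40*l + 48) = l*(l + 4)*(l^2 + 7*l + 12) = l*(l + 3)*(l + 4)*(l + 4)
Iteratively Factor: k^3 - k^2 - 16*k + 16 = (k - 4)*(k^2 + 3*k - 4) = (k - 4)*(k + 4)*(k - 1)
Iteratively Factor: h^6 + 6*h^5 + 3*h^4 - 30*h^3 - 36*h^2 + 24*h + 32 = (h + 2)*(h^5 + 4*h^4 - 5*h^3 - 20*h^2 + 4*h + 16) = (h + 2)^2*(h^4 + 2*h^3 - 9*h^2 - 2*h + 8) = (h + 1)*(h + 2)^2*(h^3 + h^2 - 10*h + 8) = (h - 2)*(h + 1)*(h + 2)^2*(h^2 + 3*h - 4) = (h - 2)*(h + 1)*(h + 2)^2*(h + 4)*(h - 1)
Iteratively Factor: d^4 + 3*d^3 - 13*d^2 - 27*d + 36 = (d - 3)*(d^3 + 6*d^2 + 5*d - 12) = (d - 3)*(d + 3)*(d^2 + 3*d - 4) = (d - 3)*(d - 1)*(d + 3)*(d + 4)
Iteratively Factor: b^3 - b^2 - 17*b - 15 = (b + 1)*(b^2 - 2*b - 15) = (b - 5)*(b + 1)*(b + 3)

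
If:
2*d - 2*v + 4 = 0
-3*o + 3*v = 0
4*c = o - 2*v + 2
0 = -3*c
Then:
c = 0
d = 0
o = 2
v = 2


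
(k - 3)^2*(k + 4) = k^3 - 2*k^2 - 15*k + 36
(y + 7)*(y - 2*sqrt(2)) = y^2 - 2*sqrt(2)*y + 7*y - 14*sqrt(2)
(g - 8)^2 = g^2 - 16*g + 64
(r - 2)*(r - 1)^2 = r^3 - 4*r^2 + 5*r - 2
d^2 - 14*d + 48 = (d - 8)*(d - 6)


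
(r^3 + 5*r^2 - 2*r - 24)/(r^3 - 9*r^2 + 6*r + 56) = (r^3 + 5*r^2 - 2*r - 24)/(r^3 - 9*r^2 + 6*r + 56)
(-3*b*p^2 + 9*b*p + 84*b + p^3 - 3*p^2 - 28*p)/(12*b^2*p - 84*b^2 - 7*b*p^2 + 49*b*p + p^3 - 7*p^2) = (p + 4)/(-4*b + p)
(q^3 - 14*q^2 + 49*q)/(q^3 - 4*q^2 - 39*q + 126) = q*(q - 7)/(q^2 + 3*q - 18)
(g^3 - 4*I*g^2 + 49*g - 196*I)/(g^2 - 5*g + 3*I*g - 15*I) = (g^3 - 4*I*g^2 + 49*g - 196*I)/(g^2 + g*(-5 + 3*I) - 15*I)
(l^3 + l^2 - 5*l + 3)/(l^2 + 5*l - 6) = (l^2 + 2*l - 3)/(l + 6)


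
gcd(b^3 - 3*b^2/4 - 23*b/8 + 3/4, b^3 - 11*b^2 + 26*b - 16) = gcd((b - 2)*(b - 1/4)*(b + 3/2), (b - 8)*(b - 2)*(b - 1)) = b - 2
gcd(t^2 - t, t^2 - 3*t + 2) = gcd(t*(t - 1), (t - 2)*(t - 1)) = t - 1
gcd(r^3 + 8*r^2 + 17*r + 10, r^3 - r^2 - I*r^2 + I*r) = 1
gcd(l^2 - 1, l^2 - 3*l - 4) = l + 1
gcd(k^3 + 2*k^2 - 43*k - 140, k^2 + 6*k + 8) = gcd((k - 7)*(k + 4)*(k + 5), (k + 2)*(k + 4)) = k + 4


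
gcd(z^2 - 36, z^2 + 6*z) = z + 6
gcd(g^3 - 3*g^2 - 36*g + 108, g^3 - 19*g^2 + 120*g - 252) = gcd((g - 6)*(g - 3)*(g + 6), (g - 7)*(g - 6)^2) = g - 6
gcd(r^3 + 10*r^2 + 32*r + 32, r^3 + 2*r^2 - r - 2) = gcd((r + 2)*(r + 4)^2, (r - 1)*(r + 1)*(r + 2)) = r + 2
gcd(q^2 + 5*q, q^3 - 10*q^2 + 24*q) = q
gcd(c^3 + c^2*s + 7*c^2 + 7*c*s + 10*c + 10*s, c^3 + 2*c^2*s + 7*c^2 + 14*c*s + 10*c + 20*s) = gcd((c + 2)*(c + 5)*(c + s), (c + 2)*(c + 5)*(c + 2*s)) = c^2 + 7*c + 10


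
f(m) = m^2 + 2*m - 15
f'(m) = 2*m + 2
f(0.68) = -13.18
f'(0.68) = 3.36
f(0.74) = -12.97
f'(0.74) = 3.48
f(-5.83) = 7.33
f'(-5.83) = -9.66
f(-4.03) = -6.82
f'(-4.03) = -6.06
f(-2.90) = -12.39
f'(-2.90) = -3.80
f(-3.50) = -9.75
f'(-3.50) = -5.00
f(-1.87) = -15.24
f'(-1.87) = -1.74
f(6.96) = 47.36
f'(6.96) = 15.92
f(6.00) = 33.00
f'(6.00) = 14.00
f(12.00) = 153.00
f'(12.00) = 26.00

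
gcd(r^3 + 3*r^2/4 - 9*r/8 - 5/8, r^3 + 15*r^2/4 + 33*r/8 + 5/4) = r^2 + 7*r/4 + 5/8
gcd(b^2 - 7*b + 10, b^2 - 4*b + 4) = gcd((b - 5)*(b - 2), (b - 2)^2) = b - 2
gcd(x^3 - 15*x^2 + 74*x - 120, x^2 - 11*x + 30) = x^2 - 11*x + 30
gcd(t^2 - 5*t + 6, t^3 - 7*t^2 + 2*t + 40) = 1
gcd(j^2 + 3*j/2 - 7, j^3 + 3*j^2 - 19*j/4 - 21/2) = j^2 + 3*j/2 - 7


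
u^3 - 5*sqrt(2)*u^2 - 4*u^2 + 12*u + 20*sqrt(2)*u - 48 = (u - 4)*(u - 3*sqrt(2))*(u - 2*sqrt(2))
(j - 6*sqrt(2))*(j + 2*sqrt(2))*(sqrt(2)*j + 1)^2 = 2*j^4 - 6*sqrt(2)*j^3 - 63*j^2 - 52*sqrt(2)*j - 24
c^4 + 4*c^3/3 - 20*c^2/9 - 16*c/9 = c*(c - 4/3)*(c + 2/3)*(c + 2)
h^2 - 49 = (h - 7)*(h + 7)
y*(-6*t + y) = -6*t*y + y^2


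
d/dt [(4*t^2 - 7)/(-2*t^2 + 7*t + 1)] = (28*t^2 - 20*t + 49)/(4*t^4 - 28*t^3 + 45*t^2 + 14*t + 1)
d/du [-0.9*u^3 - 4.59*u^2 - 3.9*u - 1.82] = -2.7*u^2 - 9.18*u - 3.9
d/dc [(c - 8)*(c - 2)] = 2*c - 10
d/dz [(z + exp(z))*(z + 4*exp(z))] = 5*z*exp(z) + 2*z + 8*exp(2*z) + 5*exp(z)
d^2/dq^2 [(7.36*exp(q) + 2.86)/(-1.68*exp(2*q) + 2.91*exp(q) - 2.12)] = (-20.772864*exp(4*q) - 68.269824*exp(3*q) + 199.22616*exp(2*q) - 28.879374*exp(q) - 50.722696)*exp(q)/(4.741632*exp(6*q) - 24.639552*exp(5*q) + 60.629688*exp(4*q) - 86.827707*exp(3*q) + 76.508892*exp(2*q) - 39.236112*exp(q) + 9.528128)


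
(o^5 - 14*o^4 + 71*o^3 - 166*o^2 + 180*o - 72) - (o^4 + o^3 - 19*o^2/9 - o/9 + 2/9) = o^5 - 15*o^4 + 70*o^3 - 1475*o^2/9 + 1621*o/9 - 650/9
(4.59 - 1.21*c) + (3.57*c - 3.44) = 2.36*c + 1.15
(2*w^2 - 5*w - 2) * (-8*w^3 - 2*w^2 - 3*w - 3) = -16*w^5 + 36*w^4 + 20*w^3 + 13*w^2 + 21*w + 6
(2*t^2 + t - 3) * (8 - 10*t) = -20*t^3 + 6*t^2 + 38*t - 24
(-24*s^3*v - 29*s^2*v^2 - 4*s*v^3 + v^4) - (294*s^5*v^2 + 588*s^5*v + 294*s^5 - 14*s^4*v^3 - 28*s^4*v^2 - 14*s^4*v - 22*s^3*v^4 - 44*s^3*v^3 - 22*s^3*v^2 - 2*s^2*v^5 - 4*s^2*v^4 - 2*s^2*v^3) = -294*s^5*v^2 - 588*s^5*v - 294*s^5 + 14*s^4*v^3 + 28*s^4*v^2 + 14*s^4*v + 22*s^3*v^4 + 44*s^3*v^3 + 22*s^3*v^2 - 24*s^3*v + 2*s^2*v^5 + 4*s^2*v^4 + 2*s^2*v^3 - 29*s^2*v^2 - 4*s*v^3 + v^4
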